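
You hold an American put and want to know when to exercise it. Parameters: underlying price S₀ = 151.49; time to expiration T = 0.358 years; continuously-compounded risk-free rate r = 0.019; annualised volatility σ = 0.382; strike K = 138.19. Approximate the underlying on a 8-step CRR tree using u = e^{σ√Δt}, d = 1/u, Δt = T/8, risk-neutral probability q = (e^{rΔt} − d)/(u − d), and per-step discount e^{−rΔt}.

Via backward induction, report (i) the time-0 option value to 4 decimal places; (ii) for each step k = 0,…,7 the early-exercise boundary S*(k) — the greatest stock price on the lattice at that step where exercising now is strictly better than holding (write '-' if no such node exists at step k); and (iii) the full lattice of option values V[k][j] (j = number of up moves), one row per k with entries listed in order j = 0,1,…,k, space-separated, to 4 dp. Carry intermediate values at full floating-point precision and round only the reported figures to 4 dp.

Δt=0.04475  u=1.08416  d=0.92237  q=0.48507  discount=0.99915
step 8 (expiry): payoffs max(K−S,0) = 58.8258 44.9044 28.5411 9.3074 0.0000 0.0000 0.0000 0.0000 0.0000
step 7: (k=7,j=0): S=86.0438, (K−S)⁺=52.1462, hold=52.0288 ⇒ V=52.1462 exercise | (k=7,j=1): S=101.1368, (K−S)⁺=37.0532, hold=36.9357 ⇒ V=37.0532 exercise | (k=7,j=2): S=118.8774, (K−S)⁺=19.3126, hold=19.1952 ⇒ V=19.3126 exercise | (k=7,j=3): S=139.7298, (K−S)⁺=0.0000, hold=4.7886 ⇒ V=4.7886 continue | (k=7,j=4): S=164.2400, (K−S)⁺=0.0000, hold=0.0000 ⇒ V=0.0000 continue | (k=7,j=5): S=193.0495, (K−S)⁺=0.0000, hold=0.0000 ⇒ V=0.0000 continue | (k=7,j=6): S=226.9126, (K−S)⁺=0.0000, hold=0.0000 ⇒ V=0.0000 continue | (k=7,j=7): S=266.7156, (K−S)⁺=0.0000, hold=0.0000 ⇒ V=0.0000 continue  boundary S*=118.8774
step 6: (k=6,j=0): S=93.2856, (K−S)⁺=44.9044, hold=44.7870 ⇒ V=44.9044 exercise | (k=6,j=1): S=109.6489, (K−S)⁺=28.5411, hold=28.4236 ⇒ V=28.5411 exercise | (k=6,j=2): S=128.8826, (K−S)⁺=9.3074, hold=12.2571 ⇒ V=12.2571 continue | (k=6,j=3): S=151.4900, (K−S)⁺=0.0000, hold=2.4637 ⇒ V=2.4637 continue | (k=6,j=4): S=178.0630, (K−S)⁺=0.0000, hold=0.0000 ⇒ V=0.0000 continue | (k=6,j=5): S=209.2973, (K−S)⁺=0.0000, hold=0.0000 ⇒ V=0.0000 continue | (k=6,j=6): S=246.0104, (K−S)⁺=0.0000, hold=0.0000 ⇒ V=0.0000 continue  boundary S*=109.6489
step 5: (k=5,j=0): S=101.1368, (K−S)⁺=37.0532, hold=36.9357 ⇒ V=37.0532 exercise | (k=5,j=1): S=118.8774, (K−S)⁺=19.3126, hold=20.6247 ⇒ V=20.6247 continue | (k=5,j=2): S=139.7298, (K−S)⁺=0.0000, hold=7.5003 ⇒ V=7.5003 continue | (k=5,j=3): S=164.2400, (K−S)⁺=0.0000, hold=1.2676 ⇒ V=1.2676 continue | (k=5,j=4): S=193.0495, (K−S)⁺=0.0000, hold=0.0000 ⇒ V=0.0000 continue | (k=5,j=5): S=226.9126, (K−S)⁺=0.0000, hold=0.0000 ⇒ V=0.0000 continue  boundary S*=101.1368
step 4: (k=4,j=0): S=109.6489, (K−S)⁺=28.5411, hold=29.0596 ⇒ V=29.0596 continue | (k=4,j=1): S=128.8826, (K−S)⁺=9.3074, hold=14.2464 ⇒ V=14.2464 continue | (k=4,j=2): S=151.4900, (K−S)⁺=0.0000, hold=4.4732 ⇒ V=4.4732 continue | (k=4,j=3): S=178.0630, (K−S)⁺=0.0000, hold=0.6522 ⇒ V=0.6522 continue | (k=4,j=4): S=209.2973, (K−S)⁺=0.0000, hold=0.0000 ⇒ V=0.0000 continue  boundary S*=-
step 3: (k=3,j=0): S=118.8774, (K−S)⁺=19.3126, hold=21.8556 ⇒ V=21.8556 continue | (k=3,j=1): S=139.7298, (K−S)⁺=0.0000, hold=9.4977 ⇒ V=9.4977 continue | (k=3,j=2): S=164.2400, (K−S)⁺=0.0000, hold=2.6175 ⇒ V=2.6175 continue | (k=3,j=3): S=193.0495, (K−S)⁺=0.0000, hold=0.3355 ⇒ V=0.3355 continue  boundary S*=-
step 2: (k=2,j=0): S=128.8826, (K−S)⁺=9.3074, hold=15.8477 ⇒ V=15.8477 continue | (k=2,j=1): S=151.4900, (K−S)⁺=0.0000, hold=6.1551 ⇒ V=6.1551 continue | (k=2,j=2): S=178.0630, (K−S)⁺=0.0000, hold=1.5093 ⇒ V=1.5093 continue  boundary S*=-
step 1: (k=1,j=0): S=139.7298, (K−S)⁺=0.0000, hold=11.1367 ⇒ V=11.1367 continue | (k=1,j=1): S=164.2400, (K−S)⁺=0.0000, hold=3.8983 ⇒ V=3.8983 continue  boundary S*=-
step 0: (k=0,j=0): S=151.4900, (K−S)⁺=0.0000, hold=7.6191 ⇒ V=7.6191 continue  boundary S*=-

price = 7.6191
boundary = - - - - - 101.1368 109.6489 118.8774
tree:
7.6191
11.1367 3.8983
15.8477 6.1551 1.5093
21.8556 9.4977 2.6175 0.3355
29.0596 14.2464 4.4732 0.6522 0.0000
37.0532 20.6247 7.5003 1.2676 0.0000 0.0000
44.9044 28.5411 12.2571 2.4637 0.0000 0.0000 0.0000
52.1462 37.0532 19.3126 4.7886 0.0000 0.0000 0.0000 0.0000
58.8258 44.9044 28.5411 9.3074 0.0000 0.0000 0.0000 0.0000 0.0000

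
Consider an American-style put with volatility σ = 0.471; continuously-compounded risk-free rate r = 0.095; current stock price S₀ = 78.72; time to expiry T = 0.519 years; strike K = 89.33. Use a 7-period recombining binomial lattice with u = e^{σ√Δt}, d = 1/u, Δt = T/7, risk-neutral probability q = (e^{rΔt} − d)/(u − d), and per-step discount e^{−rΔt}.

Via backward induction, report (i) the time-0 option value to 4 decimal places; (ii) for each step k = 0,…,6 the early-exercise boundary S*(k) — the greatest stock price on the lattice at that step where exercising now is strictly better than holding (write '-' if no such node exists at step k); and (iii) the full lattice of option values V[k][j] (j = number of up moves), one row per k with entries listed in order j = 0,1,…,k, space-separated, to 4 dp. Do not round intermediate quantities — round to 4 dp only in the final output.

price = 15.1364
boundary = - - 60.9101 53.5786 60.9101 69.2448 78.7200
tree:
15.1364
21.1396 9.2392
28.4199 14.0276 4.4949
35.7514 20.4755 7.6617 1.3342
42.2005 28.4199 12.6778 2.6631 0.0000
47.8733 35.7514 20.0852 5.3156 0.0000 0.0000
52.8633 42.2005 28.4199 10.6100 0.0000 0.0000 0.0000
57.2526 47.8733 35.7514 20.0852 0.0000 0.0000 0.0000 0.0000

Δt=0.07414, u=1.13684, d=0.87963, q=0.49546, disc=e^(-rΔt)=0.99298
k=7 terminal: V=max(K-S,0) → 57.2526 47.8733 35.7514 20.0852 0.0000 0.0000 0.0000 0.0000
k=6: j=0 S=36.4667 intr=52.8633 cont=52.2363 V=52.8633[EX]; j=1 S=47.1295 intr=42.2005 cont=41.5735 V=42.2005[EX]; j=2 S=60.9101 intr=28.4199 cont=27.7930 V=28.4199[EX]; j=3 S=78.7200 intr=10.6100 cont=10.0626 V=10.6100[EX]; j=4 S=101.7375 intr=0.0000 cont=0.0000 V=0.0000[hold]; j=5 S=131.4853 intr=0.0000 cont=0.0000 V=0.0000[hold]; j=6 S=169.9313 intr=0.0000 cont=0.0000 V=0.0000[hold]  S*(6)=78.7200
k=5: j=0 S=41.4567 intr=47.8733 cont=47.2463 V=47.8733[EX]; j=1 S=53.5786 intr=35.7514 cont=35.1245 V=35.7514[EX]; j=2 S=69.2448 intr=20.0852 cont=19.4582 V=20.0852[EX]; j=3 S=89.4918 intr=0.0000 cont=5.3156 V=5.3156[hold]; j=4 S=115.6589 intr=0.0000 cont=0.0000 V=0.0000[hold]; j=5 S=149.4773 intr=0.0000 cont=0.0000 V=0.0000[hold]  S*(5)=69.2448
k=4: j=0 S=47.1295 intr=42.2005 cont=41.5735 V=42.2005[EX]; j=1 S=60.9101 intr=28.4199 cont=27.7930 V=28.4199[EX]; j=2 S=78.7200 intr=10.6100 cont=12.6778 V=12.6778[hold]; j=3 S=101.7375 intr=0.0000 cont=2.6631 V=2.6631[hold]; j=4 S=131.4853 intr=0.0000 cont=0.0000 V=0.0000[hold]  S*(4)=60.9101
k=3: j=0 S=53.5786 intr=35.7514 cont=35.1245 V=35.7514[EX]; j=1 S=69.2448 intr=20.0852 cont=20.4755 V=20.4755[hold]; j=2 S=89.4918 intr=0.0000 cont=7.6617 V=7.6617[hold]; j=3 S=115.6589 intr=0.0000 cont=1.3342 V=1.3342[hold]  S*(3)=53.5786
k=2: j=0 S=60.9101 intr=28.4199 cont=27.9850 V=28.4199[EX]; j=1 S=78.7200 intr=10.6100 cont=14.0276 V=14.0276[hold]; j=2 S=101.7375 intr=0.0000 cont=4.4949 V=4.4949[hold]  S*(2)=60.9101
k=1: j=0 S=69.2448 intr=20.0852 cont=21.1396 V=21.1396[hold]; j=1 S=89.4918 intr=0.0000 cont=9.2392 V=9.2392[hold]  S*(1)=-
k=0: j=0 S=78.7200 intr=10.6100 cont=15.1364 V=15.1364[hold]  S*(0)=-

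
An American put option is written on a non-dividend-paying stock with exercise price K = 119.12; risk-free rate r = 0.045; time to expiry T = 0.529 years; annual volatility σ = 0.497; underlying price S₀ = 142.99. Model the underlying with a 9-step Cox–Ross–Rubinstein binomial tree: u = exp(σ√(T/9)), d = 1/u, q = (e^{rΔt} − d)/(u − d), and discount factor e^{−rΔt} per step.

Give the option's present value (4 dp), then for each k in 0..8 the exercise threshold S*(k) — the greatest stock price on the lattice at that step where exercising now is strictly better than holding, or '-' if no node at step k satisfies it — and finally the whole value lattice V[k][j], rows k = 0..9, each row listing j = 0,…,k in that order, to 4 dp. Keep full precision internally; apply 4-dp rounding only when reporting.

Δt=0.05878, u=1.12805, d=0.88648, q=0.48088, disc=e^(-rΔt)=0.99736
k=9 terminal: V=max(K-S,0) → 70.7764 57.6025 40.8388 19.5068 0.0000 0.0000 0.0000 0.0000 0.0000 0.0000
k=8: j=0 S=54.5342 intr=64.5858 cont=64.2711 V=64.5858[EX]; j=1 S=69.3950 intr=49.7250 cont=49.4103 V=49.7250[EX]; j=2 S=88.3054 intr=30.8146 cont=30.4999 V=30.8146[EX]; j=3 S=112.3690 intr=6.7510 cont=10.0997 V=10.0997[hold]; j=4 S=142.9900 intr=0.0000 cont=0.0000 V=0.0000[hold]; j=5 S=181.9554 intr=0.0000 cont=0.0000 V=0.0000[hold]; j=6 S=231.5389 intr=0.0000 cont=0.0000 V=0.0000[hold]; j=7 S=294.6342 intr=0.0000 cont=0.0000 V=0.0000[hold]; j=8 S=374.9232 intr=0.0000 cont=0.0000 V=0.0000[hold]  S*(8)=88.3054
k=7: j=0 S=61.5175 intr=57.6025 cont=57.2879 V=57.6025[EX]; j=1 S=78.2812 intr=40.8388 cont=40.5241 V=40.8388[EX]; j=2 S=99.6132 intr=19.5068 cont=20.7982 V=20.7982[hold]; j=3 S=126.7582 intr=0.0000 cont=5.2291 V=5.2291[hold]; j=4 S=161.3003 intr=0.0000 cont=0.0000 V=0.0000[hold]; j=5 S=205.2553 intr=0.0000 cont=0.0000 V=0.0000[hold]; j=6 S=261.1882 intr=0.0000 cont=0.0000 V=0.0000[hold]; j=7 S=332.3631 intr=0.0000 cont=0.0000 V=0.0000[hold]  S*(7)=78.2812
k=6: j=0 S=69.3950 intr=49.7250 cont=49.4103 V=49.7250[EX]; j=1 S=88.3054 intr=30.8146 cont=31.1193 V=31.1193[hold]; j=2 S=112.3690 intr=6.7510 cont=13.2762 V=13.2762[hold]; j=3 S=142.9900 intr=0.0000 cont=2.7074 V=2.7074[hold]; j=4 S=181.9554 intr=0.0000 cont=0.0000 V=0.0000[hold]; j=5 S=231.5389 intr=0.0000 cont=0.0000 V=0.0000[hold]; j=6 S=294.6342 intr=0.0000 cont=0.0000 V=0.0000[hold]  S*(6)=69.3950
k=5: j=0 S=78.2812 intr=40.8388 cont=40.6702 V=40.8388[EX]; j=1 S=99.6132 intr=19.5068 cont=22.4794 V=22.4794[hold]; j=2 S=126.7582 intr=0.0000 cont=8.1723 V=8.1723[hold]; j=3 S=161.3003 intr=0.0000 cont=1.4018 V=1.4018[hold]; j=4 S=205.2553 intr=0.0000 cont=0.0000 V=0.0000[hold]; j=5 S=261.1882 intr=0.0000 cont=0.0000 V=0.0000[hold]  S*(5)=78.2812
k=4: j=0 S=88.3054 intr=30.8146 cont=31.9256 V=31.9256[hold]; j=1 S=112.3690 intr=6.7510 cont=15.5583 V=15.5583[hold]; j=2 S=142.9900 intr=0.0000 cont=4.9035 V=4.9035[hold]; j=3 S=181.9554 intr=0.0000 cont=0.7258 V=0.7258[hold]; j=4 S=231.5389 intr=0.0000 cont=0.0000 V=0.0000[hold]  S*(4)=-
k=3: j=0 S=99.6132 intr=19.5068 cont=23.9914 V=23.9914[hold]; j=1 S=126.7582 intr=0.0000 cont=10.4071 V=10.4071[hold]; j=2 S=161.3003 intr=0.0000 cont=2.8869 V=2.8869[hold]; j=3 S=205.2553 intr=0.0000 cont=0.3758 V=0.3758[hold]  S*(3)=-
k=2: j=0 S=112.3690 intr=6.7510 cont=17.4129 V=17.4129[hold]; j=1 S=142.9900 intr=0.0000 cont=6.7728 V=6.7728[hold]; j=2 S=181.9554 intr=0.0000 cont=1.6749 V=1.6749[hold]  S*(2)=-
k=1: j=0 S=126.7582 intr=0.0000 cont=12.2639 V=12.2639[hold]; j=1 S=161.3003 intr=0.0000 cont=4.3100 V=4.3100[hold]  S*(1)=-
k=0: j=0 S=142.9900 intr=0.0000 cont=8.4167 V=8.4167[hold]  S*(0)=-

price = 8.4167
boundary = - - - - - 78.2812 69.3950 78.2812 88.3054
tree:
8.4167
12.2639 4.3100
17.4129 6.7728 1.6749
23.9914 10.4071 2.8869 0.3758
31.9256 15.5583 4.9035 0.7258 0.0000
40.8388 22.4794 8.1723 1.4018 0.0000 0.0000
49.7250 31.1193 13.2762 2.7074 0.0000 0.0000 0.0000
57.6025 40.8388 20.7982 5.2291 0.0000 0.0000 0.0000 0.0000
64.5858 49.7250 30.8146 10.0997 0.0000 0.0000 0.0000 0.0000 0.0000
70.7764 57.6025 40.8388 19.5068 0.0000 0.0000 0.0000 0.0000 0.0000 0.0000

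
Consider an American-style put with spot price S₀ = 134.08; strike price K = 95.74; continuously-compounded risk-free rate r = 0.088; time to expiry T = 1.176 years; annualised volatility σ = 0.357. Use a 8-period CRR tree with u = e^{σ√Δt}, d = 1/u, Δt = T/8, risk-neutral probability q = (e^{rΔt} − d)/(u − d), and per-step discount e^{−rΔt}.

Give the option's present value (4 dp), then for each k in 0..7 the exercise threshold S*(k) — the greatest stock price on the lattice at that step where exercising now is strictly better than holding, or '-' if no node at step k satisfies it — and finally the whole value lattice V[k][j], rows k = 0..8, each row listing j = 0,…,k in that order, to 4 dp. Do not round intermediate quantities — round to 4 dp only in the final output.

price = 2.7620
boundary = - - - - - 67.6304 77.5508 67.6304
tree:
2.7620
4.6591 1.0329
7.6786 1.9137 0.2238
12.2991 3.4915 0.4659 0.0000
19.0126 6.2441 0.9696 0.0000 0.0000
28.1096 10.8675 2.0178 0.0000 0.0000 0.0000
36.7610 18.1892 4.1995 0.0000 0.0000 0.0000 0.0000
44.3057 28.1096 8.7398 0.0000 0.0000 0.0000 0.0000 0.0000
50.8852 36.7610 18.1892 0.0000 0.0000 0.0000 0.0000 0.0000 0.0000

Δt=0.14700  u=1.14669  d=0.87208  q=0.51325  discount=0.98715
step 8 (expiry): payoffs max(K−S,0) = 50.8852 36.7610 18.1892 0.0000 0.0000 0.0000 0.0000 0.0000 0.0000
step 7: (k=7,j=0): S=51.4343, (K−S)⁺=44.3057, hold=43.0752 ⇒ V=44.3057 exercise | (k=7,j=1): S=67.6304, (K−S)⁺=28.1096, hold=26.8791 ⇒ V=28.1096 exercise | (k=7,j=2): S=88.9264, (K−S)⁺=6.8136, hold=8.7398 ⇒ V=8.7398 continue | (k=7,j=3): S=116.9283, (K−S)⁺=0.0000, hold=0.0000 ⇒ V=0.0000 continue | (k=7,j=4): S=153.7476, (K−S)⁺=0.0000, hold=0.0000 ⇒ V=0.0000 continue | (k=7,j=5): S=202.1610, (K−S)⁺=0.0000, hold=0.0000 ⇒ V=0.0000 continue | (k=7,j=6): S=265.8191, (K−S)⁺=0.0000, hold=0.0000 ⇒ V=0.0000 continue | (k=7,j=7): S=349.5224, (K−S)⁺=0.0000, hold=0.0000 ⇒ V=0.0000 continue  boundary S*=67.6304
step 6: (k=6,j=0): S=58.9790, (K−S)⁺=36.7610, hold=35.5305 ⇒ V=36.7610 exercise | (k=6,j=1): S=77.5508, (K−S)⁺=18.1892, hold=17.9346 ⇒ V=18.1892 exercise | (k=6,j=2): S=101.9706, (K−S)⁺=0.0000, hold=4.1995 ⇒ V=4.1995 continue | (k=6,j=3): S=134.0800, (K−S)⁺=0.0000, hold=0.0000 ⇒ V=0.0000 continue | (k=6,j=4): S=176.3002, (K−S)⁺=0.0000, hold=0.0000 ⇒ V=0.0000 continue | (k=6,j=5): S=231.8151, (K−S)⁺=0.0000, hold=0.0000 ⇒ V=0.0000 continue | (k=6,j=6): S=304.8110, (K−S)⁺=0.0000, hold=0.0000 ⇒ V=0.0000 continue  boundary S*=77.5508
step 5: (k=5,j=0): S=67.6304, (K−S)⁺=28.1096, hold=26.8791 ⇒ V=28.1096 exercise | (k=5,j=1): S=88.9264, (K−S)⁺=6.8136, hold=10.8675 ⇒ V=10.8675 continue | (k=5,j=2): S=116.9283, (K−S)⁺=0.0000, hold=2.0178 ⇒ V=2.0178 continue | (k=5,j=3): S=153.7476, (K−S)⁺=0.0000, hold=0.0000 ⇒ V=0.0000 continue | (k=5,j=4): S=202.1610, (K−S)⁺=0.0000, hold=0.0000 ⇒ V=0.0000 continue | (k=5,j=5): S=265.8191, (K−S)⁺=0.0000, hold=0.0000 ⇒ V=0.0000 continue  boundary S*=67.6304
step 4: (k=4,j=0): S=77.5508, (K−S)⁺=18.1892, hold=19.0126 ⇒ V=19.0126 continue | (k=4,j=1): S=101.9706, (K−S)⁺=0.0000, hold=6.2441 ⇒ V=6.2441 continue | (k=4,j=2): S=134.0800, (K−S)⁺=0.0000, hold=0.9696 ⇒ V=0.9696 continue | (k=4,j=3): S=176.3002, (K−S)⁺=0.0000, hold=0.0000 ⇒ V=0.0000 continue | (k=4,j=4): S=231.8151, (K−S)⁺=0.0000, hold=0.0000 ⇒ V=0.0000 continue  boundary S*=-
step 3: (k=3,j=0): S=88.9264, (K−S)⁺=6.8136, hold=12.2991 ⇒ V=12.2991 continue | (k=3,j=1): S=116.9283, (K−S)⁺=0.0000, hold=3.4915 ⇒ V=3.4915 continue | (k=3,j=2): S=153.7476, (K−S)⁺=0.0000, hold=0.4659 ⇒ V=0.4659 continue | (k=3,j=3): S=202.1610, (K−S)⁺=0.0000, hold=0.0000 ⇒ V=0.0000 continue  boundary S*=-
step 2: (k=2,j=0): S=101.9706, (K−S)⁺=0.0000, hold=7.6786 ⇒ V=7.6786 continue | (k=2,j=1): S=134.0800, (K−S)⁺=0.0000, hold=1.9137 ⇒ V=1.9137 continue | (k=2,j=2): S=176.3002, (K−S)⁺=0.0000, hold=0.2238 ⇒ V=0.2238 continue  boundary S*=-
step 1: (k=1,j=0): S=116.9283, (K−S)⁺=0.0000, hold=4.6591 ⇒ V=4.6591 continue | (k=1,j=1): S=153.7476, (K−S)⁺=0.0000, hold=1.0329 ⇒ V=1.0329 continue  boundary S*=-
step 0: (k=0,j=0): S=134.0800, (K−S)⁺=0.0000, hold=2.7620 ⇒ V=2.7620 continue  boundary S*=-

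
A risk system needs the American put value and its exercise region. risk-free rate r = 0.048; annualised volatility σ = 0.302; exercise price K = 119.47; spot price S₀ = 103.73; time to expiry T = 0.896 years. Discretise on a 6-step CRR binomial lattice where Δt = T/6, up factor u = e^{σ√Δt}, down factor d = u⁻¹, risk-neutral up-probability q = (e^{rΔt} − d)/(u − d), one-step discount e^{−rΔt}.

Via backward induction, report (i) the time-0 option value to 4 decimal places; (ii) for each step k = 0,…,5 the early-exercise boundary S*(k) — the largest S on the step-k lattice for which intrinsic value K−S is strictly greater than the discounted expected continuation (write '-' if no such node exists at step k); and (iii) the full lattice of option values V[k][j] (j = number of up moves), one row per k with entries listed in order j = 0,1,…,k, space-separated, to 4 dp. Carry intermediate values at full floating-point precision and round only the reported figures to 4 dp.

Δt=0.14933, u=1.12379, d=0.88985, q=0.50161, disc=e^(-rΔt)=0.99286
k=6 terminal: V=max(K-S,0) → 67.9707 54.4317 37.3334 15.7400 0.0000 0.0000 0.0000
k=5: j=0 S=57.8742 intr=61.5958 cont=60.7425 V=61.5958[EX]; j=1 S=73.0891 intr=46.3809 cont=45.5276 V=46.3809[EX]; j=2 S=92.3040 intr=27.1660 cont=26.3127 V=27.1660[EX]; j=3 S=116.5704 intr=2.8996 cont=7.7887 V=7.7887[hold]; j=4 S=147.2163 intr=0.0000 cont=0.0000 V=0.0000[hold]; j=5 S=185.9189 intr=0.0000 cont=0.0000 V=0.0000[hold]  S*(5)=92.3040
k=4: j=0 S=65.0383 intr=54.4317 cont=53.5784 V=54.4317[EX]; j=1 S=82.1366 intr=37.3334 cont=36.4801 V=37.3334[EX]; j=2 S=103.7300 intr=15.7400 cont=17.3216 V=17.3216[hold]; j=3 S=131.0002 intr=0.0000 cont=3.8541 V=3.8541[hold]; j=4 S=165.4397 intr=0.0000 cont=0.0000 V=0.0000[hold]  S*(4)=82.1366
k=3: j=0 S=73.0891 intr=46.3809 cont=45.5276 V=46.3809[EX]; j=1 S=92.3040 intr=27.1660 cont=27.1004 V=27.1660[EX]; j=2 S=116.5704 intr=2.8996 cont=10.4907 V=10.4907[hold]; j=3 S=147.2163 intr=0.0000 cont=1.9071 V=1.9071[hold]  S*(3)=92.3040
k=2: j=0 S=82.1366 intr=37.3334 cont=36.4801 V=37.3334[EX]; j=1 S=103.7300 intr=15.7400 cont=18.6673 V=18.6673[hold]; j=2 S=131.0002 intr=0.0000 cont=6.1409 V=6.1409[hold]  S*(2)=82.1366
k=1: j=0 S=92.3040 intr=27.1660 cont=27.7705 V=27.7705[hold]; j=1 S=116.5704 intr=2.8996 cont=12.2955 V=12.2955[hold]  S*(1)=-
k=0: j=0 S=103.7300 intr=15.7400 cont=19.8652 V=19.8652[hold]  S*(0)=-

price = 19.8652
boundary = - - 82.1366 92.3040 82.1366 92.3040
tree:
19.8652
27.7705 12.2955
37.3334 18.6673 6.1409
46.3809 27.1660 10.4907 1.9071
54.4317 37.3334 17.3216 3.8541 0.0000
61.5958 46.3809 27.1660 7.7887 0.0000 0.0000
67.9707 54.4317 37.3334 15.7400 0.0000 0.0000 0.0000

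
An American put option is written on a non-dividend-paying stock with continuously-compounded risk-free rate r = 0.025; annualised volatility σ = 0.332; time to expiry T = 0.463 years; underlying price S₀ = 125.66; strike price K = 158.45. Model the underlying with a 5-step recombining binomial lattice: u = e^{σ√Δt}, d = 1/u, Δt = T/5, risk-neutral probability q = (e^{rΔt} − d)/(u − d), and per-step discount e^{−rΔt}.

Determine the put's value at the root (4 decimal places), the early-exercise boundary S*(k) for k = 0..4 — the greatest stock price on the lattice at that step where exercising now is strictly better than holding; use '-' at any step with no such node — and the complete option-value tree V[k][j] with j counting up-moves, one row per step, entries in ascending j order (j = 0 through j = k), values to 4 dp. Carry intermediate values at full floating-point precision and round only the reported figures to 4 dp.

price = 34.5194
boundary = - 113.5850 102.6703 113.5850 125.6600
tree:
34.5194
44.8650 23.7517
55.7797 33.4949 13.5692
65.6456 44.8650 21.6398 5.1057
74.5634 55.7797 32.7900 9.9604 0.0000
82.6243 65.6456 44.8650 19.4313 0.0000 0.0000

params: Δt=0.09260 u=1.10631 d=0.90391 q=0.48622 e^(-rΔt)=0.99769
t_5 payoffs: 82.6243 65.6456 44.8650 19.4313 0.0000 0.0000
t_4: node(4,0) S=83.8866 payoff=74.5634 vs cont=74.1970 → 74.5634 [stop]  node(4,1) S=102.6703 payoff=55.7797 vs cont=55.4133 → 55.7797 [stop]  node(4,2) S=125.6600 payoff=32.7900 vs cont=32.4236 → 32.7900 [stop]  node(4,3) S=153.7975 payoff=4.6525 vs cont=9.9604 → 9.9604 [wait]  node(4,4) S=188.2354 payoff=0.0000 vs cont=0.0000 → 0.0000 [wait]  ⇒ S*(4)=125.6600
t_3: node(3,0) S=92.8044 payoff=65.6456 vs cont=65.2792 → 65.6456 [stop]  node(3,1) S=113.5850 payoff=44.8650 vs cont=44.4986 → 44.8650 [stop]  node(3,2) S=139.0187 payoff=19.4313 vs cont=21.6398 → 21.6398 [wait]  node(3,3) S=170.1474 payoff=0.0000 vs cont=5.1057 → 5.1057 [wait]  ⇒ S*(3)=113.5850
t_2: node(2,0) S=102.6703 payoff=55.7797 vs cont=55.4133 → 55.7797 [stop]  node(2,1) S=125.6600 payoff=32.7900 vs cont=33.4949 → 33.4949 [wait]  node(2,2) S=153.7975 payoff=4.6525 vs cont=13.5692 → 13.5692 [wait]  ⇒ S*(2)=102.6703
t_1: node(1,0) S=113.5850 payoff=44.8650 vs cont=44.8406 → 44.8650 [stop]  node(1,1) S=139.0187 payoff=19.4313 vs cont=23.7517 → 23.7517 [wait]  ⇒ S*(1)=113.5850
t_0: node(0,0) S=125.6600 payoff=32.7900 vs cont=34.5194 → 34.5194 [wait]  ⇒ S*(0)=-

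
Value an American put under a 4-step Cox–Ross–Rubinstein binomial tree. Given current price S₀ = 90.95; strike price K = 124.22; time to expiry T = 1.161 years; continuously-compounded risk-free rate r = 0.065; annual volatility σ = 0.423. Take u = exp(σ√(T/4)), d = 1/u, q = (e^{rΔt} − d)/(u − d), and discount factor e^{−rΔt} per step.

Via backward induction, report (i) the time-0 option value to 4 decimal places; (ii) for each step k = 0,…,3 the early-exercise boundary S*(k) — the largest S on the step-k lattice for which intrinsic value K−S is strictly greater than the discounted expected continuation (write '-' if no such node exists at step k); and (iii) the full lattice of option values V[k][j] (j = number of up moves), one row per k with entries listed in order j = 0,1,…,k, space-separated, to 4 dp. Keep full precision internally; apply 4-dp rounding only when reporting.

price = 36.3459
boundary = - 72.4154 57.6580 72.4154
tree:
36.3459
51.8046 21.3393
66.5620 34.1980 8.5072
78.3121 51.8046 16.8236 0.0000
87.6676 66.5620 33.2700 0.0000 0.0000

Δt=0.29025  u=1.25595  d=0.79621  q=0.48470  discount=0.98131
step 4 (expiry): payoffs max(K−S,0) = 87.6676 66.5620 33.2700 0.0000 0.0000
step 3: (k=3,j=0): S=45.9079, (K−S)⁺=78.3121, hold=75.9905 ⇒ V=78.3121 exercise | (k=3,j=1): S=72.4154, (K−S)⁺=51.8046, hold=49.4830 ⇒ V=51.8046 exercise | (k=3,j=2): S=114.2285, (K−S)⁺=9.9915, hold=16.8236 ⇒ V=16.8236 continue | (k=3,j=3): S=180.1846, (K−S)⁺=0.0000, hold=0.0000 ⇒ V=0.0000 continue  boundary S*=72.4154
step 2: (k=2,j=0): S=57.6580, (K−S)⁺=66.5620, hold=64.2404 ⇒ V=66.5620 exercise | (k=2,j=1): S=90.9500, (K−S)⁺=33.2700, hold=34.1980 ⇒ V=34.1980 continue | (k=2,j=2): S=143.4650, (K−S)⁺=0.0000, hold=8.5072 ⇒ V=8.5072 continue  boundary S*=57.6580
step 1: (k=1,j=0): S=72.4154, (K−S)⁺=51.8046, hold=49.9244 ⇒ V=51.8046 exercise | (k=1,j=1): S=114.2285, (K−S)⁺=9.9915, hold=21.3393 ⇒ V=21.3393 continue  boundary S*=72.4154
step 0: (k=0,j=0): S=90.9500, (K−S)⁺=33.2700, hold=36.3459 ⇒ V=36.3459 continue  boundary S*=-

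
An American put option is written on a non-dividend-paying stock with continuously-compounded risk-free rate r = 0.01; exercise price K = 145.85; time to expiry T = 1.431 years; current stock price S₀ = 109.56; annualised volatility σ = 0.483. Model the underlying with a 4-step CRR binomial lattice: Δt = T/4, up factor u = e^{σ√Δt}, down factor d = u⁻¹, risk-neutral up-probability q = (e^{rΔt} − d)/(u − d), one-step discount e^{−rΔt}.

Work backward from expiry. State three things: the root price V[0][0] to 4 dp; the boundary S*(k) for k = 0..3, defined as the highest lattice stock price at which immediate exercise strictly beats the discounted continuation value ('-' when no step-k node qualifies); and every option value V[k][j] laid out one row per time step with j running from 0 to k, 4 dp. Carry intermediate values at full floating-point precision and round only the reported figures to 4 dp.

price = 50.8150
boundary = - - 61.4784 82.0706
tree:
50.8150
66.9412 30.2369
84.3716 44.7980 11.5268
99.7970 63.7794 20.4526 0.0000
111.3520 84.3716 36.2900 0.0000 0.0000

params: Δt=0.35775 u=1.33495 d=0.74909 q=0.43439 e^(-rΔt)=0.99643
t_4 payoffs: 111.3520 84.3716 36.2900 0.0000 0.0000
t_3: node(3,0) S=46.0530 payoff=99.7970 vs cont=99.2761 → 99.7970 [stop]  node(3,1) S=82.0706 payoff=63.7794 vs cont=63.2586 → 63.7794 [stop]  node(3,2) S=146.2570 payoff=0.0000 vs cont=20.4526 → 20.4526 [wait]  node(3,3) S=260.6429 payoff=0.0000 vs cont=0.0000 → 0.0000 [wait]  ⇒ S*(3)=82.0706
t_2: node(2,0) S=61.4784 payoff=84.3716 vs cont=83.8507 → 84.3716 [stop]  node(2,1) S=109.5600 payoff=36.2900 vs cont=44.7980 → 44.7980 [wait]  node(2,2) S=195.2456 payoff=0.0000 vs cont=11.5268 → 11.5268 [wait]  ⇒ S*(2)=61.4784
t_1: node(1,0) S=82.0706 payoff=63.7794 vs cont=66.9412 → 66.9412 [wait]  node(1,1) S=146.2570 payoff=0.0000 vs cont=30.2369 → 30.2369 [wait]  ⇒ S*(1)=-
t_0: node(0,0) S=109.5600 payoff=36.2900 vs cont=50.8150 → 50.8150 [wait]  ⇒ S*(0)=-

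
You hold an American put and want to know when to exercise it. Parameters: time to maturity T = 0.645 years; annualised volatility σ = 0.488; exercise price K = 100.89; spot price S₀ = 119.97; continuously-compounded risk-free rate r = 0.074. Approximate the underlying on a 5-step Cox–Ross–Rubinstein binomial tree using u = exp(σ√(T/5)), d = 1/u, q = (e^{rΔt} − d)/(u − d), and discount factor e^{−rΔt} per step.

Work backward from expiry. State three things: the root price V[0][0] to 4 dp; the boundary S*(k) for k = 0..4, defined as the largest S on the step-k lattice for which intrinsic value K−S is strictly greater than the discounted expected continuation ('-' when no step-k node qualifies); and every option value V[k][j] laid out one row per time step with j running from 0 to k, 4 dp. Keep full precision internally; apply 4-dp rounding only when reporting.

price = 7.2058
boundary = - - - 70.9108 84.4953
tree:
7.2058
11.9931 2.2350
19.3778 4.3428 0.0278
29.9792 8.4381 0.0544 0.0000
41.3796 16.3947 0.1063 0.0000 0.0000
50.9472 29.9792 0.2078 0.0000 0.0000 0.0000

params: Δt=0.12900 u=1.19157 d=0.83923 q=0.48352 e^(-rΔt)=0.99050
t_5 payoffs: 50.9472 29.9792 0.2078 0.0000 0.0000 0.0000
t_4: node(4,0) S=59.5104 payoff=41.3796 vs cont=40.4211 → 41.3796 [stop]  node(4,1) S=84.4953 payoff=16.3947 vs cont=15.4362 → 16.3947 [stop]  node(4,2) S=119.9700 payoff=0.0000 vs cont=0.1063 → 0.1063 [wait]  node(4,3) S=170.3385 payoff=0.0000 vs cont=0.0000 → 0.0000 [wait]  node(4,4) S=241.8537 payoff=0.0000 vs cont=0.0000 → 0.0000 [wait]  ⇒ S*(4)=84.4953
t_3: node(3,0) S=70.9108 payoff=29.9792 vs cont=29.0207 → 29.9792 [stop]  node(3,1) S=100.6822 payoff=0.2078 vs cont=8.4381 → 8.4381 [wait]  node(3,2) S=142.9528 payoff=0.0000 vs cont=0.0544 → 0.0544 [wait]  node(3,3) S=202.9704 payoff=0.0000 vs cont=0.0000 → 0.0000 [wait]  ⇒ S*(3)=70.9108
t_2: node(2,0) S=84.4953 payoff=16.3947 vs cont=19.3778 → 19.3778 [wait]  node(2,1) S=119.9700 payoff=0.0000 vs cont=4.3428 → 4.3428 [wait]  node(2,2) S=170.3385 payoff=0.0000 vs cont=0.0278 → 0.0278 [wait]  ⇒ S*(2)=-
t_1: node(1,0) S=100.6822 payoff=0.2078 vs cont=11.9931 → 11.9931 [wait]  node(1,1) S=142.9528 payoff=0.0000 vs cont=2.2350 → 2.2350 [wait]  ⇒ S*(1)=-
t_0: node(0,0) S=119.9700 payoff=0.0000 vs cont=7.2058 → 7.2058 [wait]  ⇒ S*(0)=-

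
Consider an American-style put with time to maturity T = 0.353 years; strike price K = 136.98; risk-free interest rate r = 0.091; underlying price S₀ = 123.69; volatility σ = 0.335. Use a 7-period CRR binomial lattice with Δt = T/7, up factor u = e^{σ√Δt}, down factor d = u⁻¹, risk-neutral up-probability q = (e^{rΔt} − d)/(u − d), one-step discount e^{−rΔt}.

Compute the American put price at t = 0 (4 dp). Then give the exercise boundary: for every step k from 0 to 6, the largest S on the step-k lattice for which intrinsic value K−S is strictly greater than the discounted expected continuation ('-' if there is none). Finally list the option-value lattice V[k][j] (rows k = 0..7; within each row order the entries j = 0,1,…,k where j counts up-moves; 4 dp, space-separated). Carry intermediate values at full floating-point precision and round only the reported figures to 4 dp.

price = 16.3183
boundary = - - 106.4123 98.7008 106.4123 114.7264 123.6900
tree:
16.3183
22.7384 10.3395
30.5677 15.4728 5.5347
38.2792 22.2751 9.1218 2.1620
45.4320 30.5677 14.5634 4.0119 0.4163
52.0663 38.2792 22.2536 7.3570 0.8565 0.0000
58.2199 45.4320 30.5677 13.2900 1.7623 0.0000 0.0000
63.9275 52.0663 38.2792 22.2536 3.6260 0.0000 0.0000 0.0000

params: Δt=0.05043 u=1.07813 d=0.92753 q=0.51174 e^(-rΔt)=0.99542
t_7 payoffs: 63.9275 52.0663 38.2792 22.2536 3.6260 0.0000 0.0000 0.0000
t_6: node(6,0) S=78.7601 payoff=58.2199 vs cont=57.5927 → 58.2199 [stop]  node(6,1) S=91.5480 payoff=45.4320 vs cont=44.8048 → 45.4320 [stop]  node(6,2) S=106.4123 payoff=30.5677 vs cont=29.9405 → 30.5677 [stop]  node(6,3) S=123.6900 payoff=13.2900 vs cont=12.6628 → 13.2900 [stop]  node(6,4) S=143.7730 payoff=0.0000 vs cont=1.7623 → 1.7623 [wait]  node(6,5) S=167.1168 payoff=0.0000 vs cont=0.0000 → 0.0000 [wait]  node(6,6) S=194.2508 payoff=0.0000 vs cont=0.0000 → 0.0000 [wait]  ⇒ S*(6)=123.6900
t_5: node(5,0) S=84.9137 payoff=52.0663 vs cont=51.4392 → 52.0663 [stop]  node(5,1) S=98.7008 payoff=38.2792 vs cont=37.6521 → 38.2792 [stop]  node(5,2) S=114.7264 payoff=22.2536 vs cont=21.6265 → 22.2536 [stop]  node(5,3) S=133.3540 payoff=3.6260 vs cont=7.3570 → 7.3570 [wait]  node(5,4) S=155.0061 payoff=0.0000 vs cont=0.8565 → 0.8565 [wait]  node(5,5) S=180.1737 payoff=0.0000 vs cont=0.0000 → 0.0000 [wait]  ⇒ S*(5)=114.7264
t_4: node(4,0) S=91.5480 payoff=45.4320 vs cont=44.8048 → 45.4320 [stop]  node(4,1) S=106.4123 payoff=30.5677 vs cont=29.9405 → 30.5677 [stop]  node(4,2) S=123.6900 payoff=13.2900 vs cont=14.5634 → 14.5634 [wait]  node(4,3) S=143.7730 payoff=0.0000 vs cont=4.0119 → 4.0119 [wait]  node(4,4) S=167.1168 payoff=0.0000 vs cont=0.4163 → 0.4163 [wait]  ⇒ S*(4)=106.4123
t_3: node(3,0) S=98.7008 payoff=38.2792 vs cont=37.6521 → 38.2792 [stop]  node(3,1) S=114.7264 payoff=22.2536 vs cont=22.2751 → 22.2751 [wait]  node(3,2) S=133.3540 payoff=3.6260 vs cont=9.1218 → 9.1218 [wait]  node(3,3) S=155.0061 payoff=0.0000 vs cont=2.1620 → 2.1620 [wait]  ⇒ S*(3)=98.7008
t_2: node(2,0) S=106.4123 payoff=30.5677 vs cont=29.9515 → 30.5677 [stop]  node(2,1) S=123.6900 payoff=13.2900 vs cont=15.4728 → 15.4728 [wait]  node(2,2) S=143.7730 payoff=0.0000 vs cont=5.5347 → 5.5347 [wait]  ⇒ S*(2)=106.4123
t_1: node(1,0) S=114.7264 payoff=22.2536 vs cont=22.7384 → 22.7384 [wait]  node(1,1) S=133.3540 payoff=3.6260 vs cont=10.3395 → 10.3395 [wait]  ⇒ S*(1)=-
t_0: node(0,0) S=123.6900 payoff=13.2900 vs cont=16.3183 → 16.3183 [wait]  ⇒ S*(0)=-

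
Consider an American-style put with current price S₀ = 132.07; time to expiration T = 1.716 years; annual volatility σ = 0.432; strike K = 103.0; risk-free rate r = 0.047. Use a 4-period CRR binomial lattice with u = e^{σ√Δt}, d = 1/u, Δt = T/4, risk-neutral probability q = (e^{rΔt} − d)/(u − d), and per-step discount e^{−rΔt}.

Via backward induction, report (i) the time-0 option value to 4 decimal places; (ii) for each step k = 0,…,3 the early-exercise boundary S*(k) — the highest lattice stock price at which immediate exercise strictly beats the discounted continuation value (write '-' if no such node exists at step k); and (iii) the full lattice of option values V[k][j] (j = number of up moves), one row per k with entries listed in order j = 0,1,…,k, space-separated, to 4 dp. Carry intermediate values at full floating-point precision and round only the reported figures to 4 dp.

Δt=0.42900  u=1.32704  d=0.75356  q=0.46525  discount=0.98004
step 4 (expiry): payoffs max(K−S,0) = 60.4140 28.0045 0.0000 0.0000 0.0000
step 3: (k=3,j=0): S=56.5133, (K−S)⁺=46.4867, hold=44.4307 ⇒ V=46.4867 exercise | (k=3,j=1): S=99.5222, (K−S)⁺=3.4778, hold=14.6766 ⇒ V=14.6766 continue | (k=3,j=2): S=175.2623, (K−S)⁺=0.0000, hold=0.0000 ⇒ V=0.0000 continue | (k=3,j=3): S=308.6436, (K−S)⁺=0.0000, hold=0.0000 ⇒ V=0.0000 continue  boundary S*=56.5133
step 2: (k=2,j=0): S=74.9955, (K−S)⁺=28.0045, hold=31.0546 ⇒ V=31.0546 continue | (k=2,j=1): S=132.0700, (K−S)⁺=0.0000, hold=7.6917 ⇒ V=7.6917 continue | (k=2,j=2): S=232.5803, (K−S)⁺=0.0000, hold=0.0000 ⇒ V=0.0000 continue  boundary S*=-
step 1: (k=1,j=0): S=99.5222, (K−S)⁺=3.4778, hold=19.7822 ⇒ V=19.7822 continue | (k=1,j=1): S=175.2623, (K−S)⁺=0.0000, hold=4.0311 ⇒ V=4.0311 continue  boundary S*=-
step 0: (k=0,j=0): S=132.0700, (K−S)⁺=0.0000, hold=12.2055 ⇒ V=12.2055 continue  boundary S*=-

price = 12.2055
boundary = - - - 56.5133
tree:
12.2055
19.7822 4.0311
31.0546 7.6917 0.0000
46.4867 14.6766 0.0000 0.0000
60.4140 28.0045 0.0000 0.0000 0.0000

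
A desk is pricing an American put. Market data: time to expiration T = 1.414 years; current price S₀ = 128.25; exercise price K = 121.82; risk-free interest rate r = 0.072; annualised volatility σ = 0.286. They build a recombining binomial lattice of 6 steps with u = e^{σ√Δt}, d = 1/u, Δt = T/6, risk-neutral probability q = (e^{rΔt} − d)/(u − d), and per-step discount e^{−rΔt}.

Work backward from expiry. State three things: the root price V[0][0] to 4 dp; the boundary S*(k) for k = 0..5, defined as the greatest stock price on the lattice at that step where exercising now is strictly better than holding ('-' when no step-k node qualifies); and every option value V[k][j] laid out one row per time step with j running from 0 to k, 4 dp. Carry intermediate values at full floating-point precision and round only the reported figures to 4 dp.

price = 9.4726
boundary = - - - 84.5600 97.1544 84.5600
tree:
9.4726
15.5953 4.2800
24.7114 7.9125 1.1558
37.2600 14.2413 2.4842 0.0000
48.2218 24.6656 5.3393 0.0000 0.0000
57.7625 37.2600 11.4760 0.0000 0.0000 0.0000
66.0665 48.2218 24.6656 0.0000 0.0000 0.0000 0.0000

params: Δt=0.23567 u=1.14894 d=0.87037 q=0.52678 e^(-rΔt)=0.98318
t_6 payoffs: 66.0665 48.2218 24.6656 0.0000 0.0000 0.0000 0.0000
t_5: node(5,0) S=64.0575 payoff=57.7625 vs cont=55.7129 → 57.7625 [stop]  node(5,1) S=84.5600 payoff=37.2600 vs cont=35.2104 → 37.2600 [stop]  node(5,2) S=111.6246 payoff=10.1954 vs cont=11.4760 → 11.4760 [wait]  node(5,3) S=147.3516 payoff=0.0000 vs cont=0.0000 → 0.0000 [wait]  node(5,4) S=194.5136 payoff=0.0000 vs cont=0.0000 → 0.0000 [wait]  node(5,5) S=256.7704 payoff=0.0000 vs cont=0.0000 → 0.0000 [wait]  ⇒ S*(5)=84.5600
t_4: node(4,0) S=73.5982 payoff=48.2218 vs cont=46.1722 → 48.2218 [stop]  node(4,1) S=97.1544 payoff=24.6656 vs cont=23.2793 → 24.6656 [stop]  node(4,2) S=128.2500 payoff=0.0000 vs cont=5.3393 → 5.3393 [wait]  node(4,3) S=169.2982 payoff=0.0000 vs cont=0.0000 → 0.0000 [wait]  node(4,4) S=223.4845 payoff=0.0000 vs cont=0.0000 → 0.0000 [wait]  ⇒ S*(4)=97.1544
t_3: node(3,0) S=84.5600 payoff=37.2600 vs cont=35.2104 → 37.2600 [stop]  node(3,1) S=111.6246 payoff=10.1954 vs cont=14.2413 → 14.2413 [wait]  node(3,2) S=147.3516 payoff=0.0000 vs cont=2.4842 → 2.4842 [wait]  node(3,3) S=194.5136 payoff=0.0000 vs cont=0.0000 → 0.0000 [wait]  ⇒ S*(3)=84.5600
t_2: node(2,0) S=97.1544 payoff=24.6656 vs cont=24.7114 → 24.7114 [wait]  node(2,1) S=128.2500 payoff=0.0000 vs cont=7.9125 → 7.9125 [wait]  node(2,2) S=169.2982 payoff=0.0000 vs cont=1.1558 → 1.1558 [wait]  ⇒ S*(2)=-
t_1: node(1,0) S=111.6246 payoff=10.1954 vs cont=15.5953 → 15.5953 [wait]  node(1,1) S=147.3516 payoff=0.0000 vs cont=4.2800 → 4.2800 [wait]  ⇒ S*(1)=-
t_0: node(0,0) S=128.2500 payoff=0.0000 vs cont=9.4726 → 9.4726 [wait]  ⇒ S*(0)=-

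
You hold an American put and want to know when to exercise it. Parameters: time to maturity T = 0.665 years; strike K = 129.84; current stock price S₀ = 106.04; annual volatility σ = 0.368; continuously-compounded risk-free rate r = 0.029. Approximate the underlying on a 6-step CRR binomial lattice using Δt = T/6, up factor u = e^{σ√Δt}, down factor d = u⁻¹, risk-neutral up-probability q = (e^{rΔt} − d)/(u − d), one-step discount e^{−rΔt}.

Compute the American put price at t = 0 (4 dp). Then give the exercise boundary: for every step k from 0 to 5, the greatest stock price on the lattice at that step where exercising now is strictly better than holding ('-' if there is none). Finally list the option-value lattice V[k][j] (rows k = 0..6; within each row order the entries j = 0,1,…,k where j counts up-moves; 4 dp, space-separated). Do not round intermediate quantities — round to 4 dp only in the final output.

price = 27.6605
boundary = - - 82.9958 93.8130 82.9958 93.8130
tree:
27.6605
36.7281 18.1204
46.8442 26.1239 9.6578
56.4141 36.0270 15.6774 3.2665
64.8805 46.8442 24.4882 6.3326 0.0000
72.3707 56.4141 36.0270 12.2766 0.0000 0.0000
78.9973 64.8805 46.8442 23.8000 0.0000 0.0000 0.0000

Δt=0.11083, u=1.13033, d=0.88469, q=0.48252, disc=e^(-rΔt)=0.99679
k=6 terminal: V=max(K-S,0) → 78.9973 64.8805 46.8442 23.8000 0.0000 0.0000 0.0000
k=5: j=0 S=57.4693 intr=72.3707 cont=71.9541 V=72.3707[EX]; j=1 S=73.4259 intr=56.4141 cont=55.9974 V=56.4141[EX]; j=2 S=93.8130 intr=36.0270 cont=35.6104 V=36.0270[EX]; j=3 S=119.8606 intr=9.9794 cont=12.2766 V=12.2766[hold]; j=4 S=153.1405 intr=0.0000 cont=0.0000 V=0.0000[hold]; j=5 S=195.6608 intr=0.0000 cont=0.0000 V=0.0000[hold]  S*(5)=93.8130
k=4: j=0 S=64.9595 intr=64.8805 cont=64.4639 V=64.8805[EX]; j=1 S=82.9958 intr=46.8442 cont=46.4276 V=46.8442[EX]; j=2 S=106.0400 intr=23.8000 cont=24.4882 V=24.4882[hold]; j=3 S=135.4826 intr=0.0000 cont=6.3326 V=6.3326[hold]; j=4 S=173.1000 intr=0.0000 cont=0.0000 V=0.0000[hold]  S*(4)=82.9958
k=3: j=0 S=73.4259 intr=56.4141 cont=55.9974 V=56.4141[EX]; j=1 S=93.8130 intr=36.0270 cont=35.9414 V=36.0270[EX]; j=2 S=119.8606 intr=9.9794 cont=15.6774 V=15.6774[hold]; j=3 S=153.1405 intr=0.0000 cont=3.2665 V=3.2665[hold]  S*(3)=93.8130
k=2: j=0 S=82.9958 intr=46.8442 cont=46.4276 V=46.8442[EX]; j=1 S=106.0400 intr=23.8000 cont=26.1239 V=26.1239[hold]; j=2 S=135.4826 intr=0.0000 cont=9.6578 V=9.6578[hold]  S*(2)=82.9958
k=1: j=0 S=93.8130 intr=36.0270 cont=36.7281 V=36.7281[hold]; j=1 S=119.8606 intr=9.9794 cont=18.1204 V=18.1204[hold]  S*(1)=-
k=0: j=0 S=106.0400 intr=23.8000 cont=27.6605 V=27.6605[hold]  S*(0)=-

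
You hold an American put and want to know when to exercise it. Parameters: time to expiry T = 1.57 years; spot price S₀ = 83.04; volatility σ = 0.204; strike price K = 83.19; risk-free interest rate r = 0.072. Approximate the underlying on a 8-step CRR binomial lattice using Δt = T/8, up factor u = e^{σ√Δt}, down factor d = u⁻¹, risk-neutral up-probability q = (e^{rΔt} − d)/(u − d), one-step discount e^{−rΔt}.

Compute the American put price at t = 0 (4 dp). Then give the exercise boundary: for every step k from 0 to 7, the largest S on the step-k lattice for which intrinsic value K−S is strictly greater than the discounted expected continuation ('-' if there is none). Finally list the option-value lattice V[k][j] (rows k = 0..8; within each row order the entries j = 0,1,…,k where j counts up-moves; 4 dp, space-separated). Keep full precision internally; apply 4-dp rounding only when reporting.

Δt=0.19625, u=1.09458, d=0.91359, q=0.55605, disc=e^(-rΔt)=0.98597
k=8 terminal: V=max(K-S,0) → 42.8903 34.9065 25.3412 13.8808 0.1500 0.0000 0.0000 0.0000 0.0000
k=7: j=0 S=44.1113 intr=39.0787 cont=37.9115 V=39.0787[EX]; j=1 S=52.8502 intr=30.3398 cont=29.1726 V=30.3398[EX]; j=2 S=63.3203 intr=19.8697 cont=18.7025 V=19.8697[EX]; j=3 S=75.8646 intr=7.3254 cont=6.1582 V=7.3254[EX]; j=4 S=90.8941 intr=0.0000 cont=0.0657 V=0.0657[hold]; j=5 S=108.9010 intr=0.0000 cont=0.0000 V=0.0000[hold]; j=6 S=130.4753 intr=0.0000 cont=0.0000 V=0.0000[hold]; j=7 S=156.3236 intr=0.0000 cont=0.0000 V=0.0000[hold]  S*(7)=75.8646
k=6: j=0 S=48.2835 intr=34.9065 cont=33.7393 V=34.9065[EX]; j=1 S=57.8488 intr=25.3412 cont=24.1739 V=25.3412[EX]; j=2 S=69.3092 intr=13.8808 cont=12.7136 V=13.8808[EX]; j=3 S=83.0400 intr=0.1500 cont=3.2425 V=3.2425[hold]; j=4 S=99.4910 intr=0.0000 cont=0.0287 V=0.0287[hold]; j=5 S=119.2010 intr=0.0000 cont=0.0000 V=0.0000[hold]; j=6 S=142.8158 intr=0.0000 cont=0.0000 V=0.0000[hold]  S*(6)=69.3092
k=5: j=0 S=52.8502 intr=30.3398 cont=29.1726 V=30.3398[EX]; j=1 S=63.3203 intr=19.8697 cont=18.7025 V=19.8697[EX]; j=2 S=75.8646 intr=7.3254 cont=7.8536 V=7.8536[hold]; j=3 S=90.8941 intr=0.0000 cont=1.4351 V=1.4351[hold]; j=4 S=108.9010 intr=0.0000 cont=0.0126 V=0.0126[hold]; j=5 S=130.4753 intr=0.0000 cont=0.0000 V=0.0000[hold]  S*(5)=63.3203
k=4: j=0 S=57.8488 intr=25.3412 cont=24.1739 V=25.3412[EX]; j=1 S=69.3092 intr=13.8808 cont=13.0032 V=13.8808[EX]; j=2 S=83.0400 intr=0.1500 cont=4.2245 V=4.2245[hold]; j=3 S=99.4910 intr=0.0000 cont=0.6351 V=0.6351[hold]; j=4 S=119.2010 intr=0.0000 cont=0.0055 V=0.0055[hold]  S*(4)=69.3092
k=3: j=0 S=63.3203 intr=19.8697 cont=18.7025 V=19.8697[EX]; j=1 S=75.8646 intr=7.3254 cont=8.3920 V=8.3920[hold]; j=2 S=90.8941 intr=0.0000 cont=2.1973 V=2.1973[hold]; j=3 S=108.9010 intr=0.0000 cont=0.2810 V=0.2810[hold]  S*(3)=63.3203
k=2: j=0 S=69.3092 intr=13.8808 cont=13.2983 V=13.8808[EX]; j=1 S=83.0400 intr=0.1500 cont=4.8781 V=4.8781[hold]; j=2 S=99.4910 intr=0.0000 cont=1.1159 V=1.1159[hold]  S*(2)=69.3092
k=1: j=0 S=75.8646 intr=7.3254 cont=8.7503 V=8.7503[hold]; j=1 S=90.8941 intr=0.0000 cont=2.7470 V=2.7470[hold]  S*(1)=-
k=0: j=0 S=83.0400 intr=0.1500 cont=5.3363 V=5.3363[hold]  S*(0)=-

price = 5.3363
boundary = - - 69.3092 63.3203 69.3092 63.3203 69.3092 75.8646
tree:
5.3363
8.7503 2.7470
13.8808 4.8781 1.1159
19.8697 8.3920 2.1973 0.2810
25.3412 13.8808 4.2245 0.6351 0.0055
30.3398 19.8697 7.8536 1.4351 0.0126 0.0000
34.9065 25.3412 13.8808 3.2425 0.0287 0.0000 0.0000
39.0787 30.3398 19.8697 7.3254 0.0657 0.0000 0.0000 0.0000
42.8903 34.9065 25.3412 13.8808 0.1500 0.0000 0.0000 0.0000 0.0000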